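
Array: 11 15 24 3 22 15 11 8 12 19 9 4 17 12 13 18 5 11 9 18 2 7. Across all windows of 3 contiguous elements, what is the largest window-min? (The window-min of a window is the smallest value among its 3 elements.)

(11, 15, 24) → min 11
(15, 24, 3) → min 3
(24, 3, 22) → min 3
(3, 22, 15) → min 3
(22, 15, 11) → min 11
(15, 11, 8) → min 8
(11, 8, 12) → min 8
(8, 12, 19) → min 8
(12, 19, 9) → min 9
(19, 9, 4) → min 4
(9, 4, 17) → min 4
(4, 17, 12) → min 4
(17, 12, 13) → min 12
(12, 13, 18) → min 12
(13, 18, 5) → min 5
(18, 5, 11) → min 5
(5, 11, 9) → min 5
(11, 9, 18) → min 9
(9, 18, 2) → min 2
(18, 2, 7) → min 2
Largest of these is 12.

12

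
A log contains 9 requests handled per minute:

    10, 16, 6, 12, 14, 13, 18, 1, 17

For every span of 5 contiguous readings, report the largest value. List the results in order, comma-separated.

Sliding a size-5 window across the 9 values:
[10, 16, 6, 12, 14] → max 16
[16, 6, 12, 14, 13] → max 16
[6, 12, 14, 13, 18] → max 18
[12, 14, 13, 18, 1] → max 18
[14, 13, 18, 1, 17] → max 18

16, 16, 18, 18, 18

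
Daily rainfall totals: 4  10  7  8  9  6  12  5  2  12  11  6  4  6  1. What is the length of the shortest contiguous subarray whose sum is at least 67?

9

add 4: running sum 4 < 67
add 10: running sum 14 < 67
add 7: running sum 21 < 67
add 8: running sum 29 < 67
add 9: running sum 38 < 67
add 6: running sum 44 < 67
add 12: running sum 56 < 67
add 5: running sum 61 < 67
add 2: running sum 63 < 67
end 9: [10, 7, 8, 9, 6, 12, 5, 2, 12] sum 71, len 9
end 10: [7, 8, 9, 6, 12, 5, 2, 12, 11] sum 72, len 9
end 11: [8, 9, 6, 12, 5, 2, 12, 11, 6] sum 71, len 9
end 12: [9, 6, 12, 5, 2, 12, 11, 6, 4] sum 67, len 9
end 13: [9, 6, 12, 5, 2, 12, 11, 6, 4, 6] sum 73, len 10
end 14: [9, 6, 12, 5, 2, 12, 11, 6, 4, 6, 1] sum 74, len 11
Shortest qualifying length: 9.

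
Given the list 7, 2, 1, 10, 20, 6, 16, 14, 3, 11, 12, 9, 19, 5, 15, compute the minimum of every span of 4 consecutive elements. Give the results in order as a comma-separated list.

1, 1, 1, 6, 6, 3, 3, 3, 3, 9, 5, 5

[7, 2, 1, 10] → min 1
[2, 1, 10, 20] → min 1
[1, 10, 20, 6] → min 1
[10, 20, 6, 16] → min 6
[20, 6, 16, 14] → min 6
[6, 16, 14, 3] → min 3
[16, 14, 3, 11] → min 3
[14, 3, 11, 12] → min 3
[3, 11, 12, 9] → min 3
[11, 12, 9, 19] → min 9
[12, 9, 19, 5] → min 5
[9, 19, 5, 15] → min 5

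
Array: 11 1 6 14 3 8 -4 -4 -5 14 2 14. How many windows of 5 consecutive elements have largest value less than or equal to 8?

1

11 1 6 14 3 → max 14
1 6 14 3 8 → max 14
6 14 3 8 -4 → max 14
14 3 8 -4 -4 → max 14
3 8 -4 -4 -5 → max 8  ≤ 8 ✓
8 -4 -4 -5 14 → max 14
-4 -4 -5 14 2 → max 14
-4 -5 14 2 14 → max 14
1 window satisfy the condition.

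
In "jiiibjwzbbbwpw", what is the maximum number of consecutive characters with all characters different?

add j: [j] len 1
add i: [j, i] len 2
add i (repeat i, move left end past it): [i] len 1
add i (repeat i, move left end past it): [i] len 1
add b: [i, b] len 2
add j: [i, b, j] len 3
add w: [i, b, j, w] len 4
add z: [i, b, j, w, z] len 5
add b (repeat b, move left end past it): [j, w, z, b] len 4
add b (repeat b, move left end past it): [b] len 1
add b (repeat b, move left end past it): [b] len 1
add w: [b, w] len 2
add p: [b, w, p] len 3
add w (repeat w, move left end past it): [p, w] len 2
Longest all-distinct length: 5.

5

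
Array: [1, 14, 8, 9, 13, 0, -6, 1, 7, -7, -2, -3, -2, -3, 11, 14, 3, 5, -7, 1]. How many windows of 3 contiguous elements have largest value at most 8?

9

[1, 14, 8] → max 14
[14, 8, 9] → max 14
[8, 9, 13] → max 13
[9, 13, 0] → max 13
[13, 0, -6] → max 13
[0, -6, 1] → max 1  ≤ 8 ✓
[-6, 1, 7] → max 7  ≤ 8 ✓
[1, 7, -7] → max 7  ≤ 8 ✓
[7, -7, -2] → max 7  ≤ 8 ✓
[-7, -2, -3] → max -2  ≤ 8 ✓
[-2, -3, -2] → max -2  ≤ 8 ✓
[-3, -2, -3] → max -2  ≤ 8 ✓
[-2, -3, 11] → max 11
[-3, 11, 14] → max 14
[11, 14, 3] → max 14
[14, 3, 5] → max 14
[3, 5, -7] → max 5  ≤ 8 ✓
[5, -7, 1] → max 5  ≤ 8 ✓
9 windows satisfy the condition.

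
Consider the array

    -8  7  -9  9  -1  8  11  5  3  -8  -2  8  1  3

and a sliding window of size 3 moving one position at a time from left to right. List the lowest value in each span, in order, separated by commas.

Sliding a size-3 window across the 14 values:
(-8, 7, -9) → min -9
(7, -9, 9) → min -9
(-9, 9, -1) → min -9
(9, -1, 8) → min -1
(-1, 8, 11) → min -1
(8, 11, 5) → min 5
(11, 5, 3) → min 3
(5, 3, -8) → min -8
(3, -8, -2) → min -8
(-8, -2, 8) → min -8
(-2, 8, 1) → min -2
(8, 1, 3) → min 1

-9, -9, -9, -1, -1, 5, 3, -8, -8, -8, -2, 1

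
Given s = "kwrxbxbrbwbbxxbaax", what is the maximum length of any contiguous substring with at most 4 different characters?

[k] 1 distinct, len 1
[k, w] 2 distinct, len 2
[k, w, r] 3 distinct, len 3
[k, w, r, x] 4 distinct, len 4
[w, r, x, b] 4 distinct, len 4
[w, r, x, b, x] 4 distinct, len 5
[w, r, x, b, x, b] 4 distinct, len 6
[w, r, x, b, x, b, r] 4 distinct, len 7
[w, r, x, b, x, b, r, b] 4 distinct, len 8
[w, r, x, b, x, b, r, b, w] 4 distinct, len 9
[w, r, x, b, x, b, r, b, w, b] 4 distinct, len 10
[w, r, x, b, x, b, r, b, w, b, b] 4 distinct, len 11
[w, r, x, b, x, b, r, b, w, b, b, x] 4 distinct, len 12
[w, r, x, b, x, b, r, b, w, b, b, x, x] 4 distinct, len 13
[w, r, x, b, x, b, r, b, w, b, b, x, x, b] 4 distinct, len 14
[b, w, b, b, x, x, b, a] 4 distinct, len 8
[b, w, b, b, x, x, b, a, a] 4 distinct, len 9
[b, w, b, b, x, x, b, a, a, x] 4 distinct, len 10
Longest length with ≤4 distinct: 14.

14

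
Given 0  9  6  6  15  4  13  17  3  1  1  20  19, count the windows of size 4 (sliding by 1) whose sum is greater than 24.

8

0 9 6 6 → sum 21
9 6 6 15 → sum 36  > 24 ✓
6 6 15 4 → sum 31  > 24 ✓
6 15 4 13 → sum 38  > 24 ✓
15 4 13 17 → sum 49  > 24 ✓
4 13 17 3 → sum 37  > 24 ✓
13 17 3 1 → sum 34  > 24 ✓
17 3 1 1 → sum 22
3 1 1 20 → sum 25  > 24 ✓
1 1 20 19 → sum 41  > 24 ✓
8 windows satisfy the condition.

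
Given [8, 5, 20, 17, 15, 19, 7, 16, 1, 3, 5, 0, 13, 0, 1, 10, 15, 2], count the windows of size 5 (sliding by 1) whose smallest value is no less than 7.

2

8 5 20 17 15 → min 5
5 20 17 15 19 → min 5
20 17 15 19 7 → min 7  ≥ 7 ✓
17 15 19 7 16 → min 7  ≥ 7 ✓
15 19 7 16 1 → min 1
19 7 16 1 3 → min 1
7 16 1 3 5 → min 1
16 1 3 5 0 → min 0
1 3 5 0 13 → min 0
3 5 0 13 0 → min 0
5 0 13 0 1 → min 0
0 13 0 1 10 → min 0
13 0 1 10 15 → min 0
0 1 10 15 2 → min 0
2 windows satisfy the condition.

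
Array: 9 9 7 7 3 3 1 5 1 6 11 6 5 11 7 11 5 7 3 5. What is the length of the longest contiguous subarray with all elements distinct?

4

add 9: [9] len 1
add 9 (repeat 9, move left end past it): [9] len 1
add 7: [9, 7] len 2
add 7 (repeat 7, move left end past it): [7] len 1
add 3: [7, 3] len 2
add 3 (repeat 3, move left end past it): [3] len 1
add 1: [3, 1] len 2
add 5: [3, 1, 5] len 3
add 1 (repeat 1, move left end past it): [5, 1] len 2
add 6: [5, 1, 6] len 3
add 11: [5, 1, 6, 11] len 4
add 6 (repeat 6, move left end past it): [11, 6] len 2
add 5: [11, 6, 5] len 3
add 11 (repeat 11, move left end past it): [6, 5, 11] len 3
add 7: [6, 5, 11, 7] len 4
add 11 (repeat 11, move left end past it): [7, 11] len 2
add 5: [7, 11, 5] len 3
add 7 (repeat 7, move left end past it): [11, 5, 7] len 3
add 3: [11, 5, 7, 3] len 4
add 5 (repeat 5, move left end past it): [7, 3, 5] len 3
Longest all-distinct length: 4.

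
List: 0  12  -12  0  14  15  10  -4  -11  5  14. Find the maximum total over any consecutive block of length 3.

[0, 12, -12] → sum 0
[12, -12, 0] → sum 0
[-12, 0, 14] → sum 2
[0, 14, 15] → sum 29
[14, 15, 10] → sum 39
[15, 10, -4] → sum 21
[10, -4, -11] → sum -5
[-4, -11, 5] → sum -10
[-11, 5, 14] → sum 8
Maximum of these is 39.

39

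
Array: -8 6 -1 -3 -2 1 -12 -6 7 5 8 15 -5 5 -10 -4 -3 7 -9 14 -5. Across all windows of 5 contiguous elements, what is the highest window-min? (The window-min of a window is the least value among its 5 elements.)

-3

Each size-5 window and its min:
[-8, 6, -1, -3, -2] → min -8
[6, -1, -3, -2, 1] → min -3
[-1, -3, -2, 1, -12] → min -12
[-3, -2, 1, -12, -6] → min -12
[-2, 1, -12, -6, 7] → min -12
[1, -12, -6, 7, 5] → min -12
[-12, -6, 7, 5, 8] → min -12
[-6, 7, 5, 8, 15] → min -6
[7, 5, 8, 15, -5] → min -5
[5, 8, 15, -5, 5] → min -5
[8, 15, -5, 5, -10] → min -10
[15, -5, 5, -10, -4] → min -10
[-5, 5, -10, -4, -3] → min -10
[5, -10, -4, -3, 7] → min -10
[-10, -4, -3, 7, -9] → min -10
[-4, -3, 7, -9, 14] → min -9
[-3, 7, -9, 14, -5] → min -9
Highest of these is -3.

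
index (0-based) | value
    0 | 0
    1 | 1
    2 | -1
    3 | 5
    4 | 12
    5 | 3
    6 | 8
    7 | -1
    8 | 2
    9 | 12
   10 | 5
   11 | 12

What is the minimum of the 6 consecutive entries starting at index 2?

-1

Elements at indices 2..7: -1, 5, 12, 3, 8, -1
min(-1, 5, 12, 3, 8, -1) = -1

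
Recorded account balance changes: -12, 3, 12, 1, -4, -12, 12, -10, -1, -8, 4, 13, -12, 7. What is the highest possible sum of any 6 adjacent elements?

Window sums for each of the 9 positions:
-12 3 12 1 -4 -12 → sum -12
3 12 1 -4 -12 12 → sum 12
12 1 -4 -12 12 -10 → sum -1
1 -4 -12 12 -10 -1 → sum -14
-4 -12 12 -10 -1 -8 → sum -23
-12 12 -10 -1 -8 4 → sum -15
12 -10 -1 -8 4 13 → sum 10
-10 -1 -8 4 13 -12 → sum -14
-1 -8 4 13 -12 7 → sum 3
Highest of these is 12.

12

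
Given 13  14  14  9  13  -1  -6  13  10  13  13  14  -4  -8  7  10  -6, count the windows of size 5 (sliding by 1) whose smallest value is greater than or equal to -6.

9

13 14 14 9 13 → min 9  ≥ -6 ✓
14 14 9 13 -1 → min -1  ≥ -6 ✓
14 9 13 -1 -6 → min -6  ≥ -6 ✓
9 13 -1 -6 13 → min -6  ≥ -6 ✓
13 -1 -6 13 10 → min -6  ≥ -6 ✓
-1 -6 13 10 13 → min -6  ≥ -6 ✓
-6 13 10 13 13 → min -6  ≥ -6 ✓
13 10 13 13 14 → min 10  ≥ -6 ✓
10 13 13 14 -4 → min -4  ≥ -6 ✓
13 13 14 -4 -8 → min -8
13 14 -4 -8 7 → min -8
14 -4 -8 7 10 → min -8
-4 -8 7 10 -6 → min -8
9 windows satisfy the condition.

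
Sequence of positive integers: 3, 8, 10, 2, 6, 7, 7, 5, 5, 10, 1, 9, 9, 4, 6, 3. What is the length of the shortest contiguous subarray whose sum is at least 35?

6

Extend right; whenever the sum reaches 35, record the length and shrink from the left:
add 3: running sum 3 < 35
add 8: running sum 11 < 35
add 10: running sum 21 < 35
add 2: running sum 23 < 35
add 6: running sum 29 < 35
end 5: [3, 8, 10, 2, 6, 7] sum 36, len 6
end 6: [8, 10, 2, 6, 7, 7] sum 40, len 6
end 7: [10, 2, 6, 7, 7, 5] sum 37, len 6
end 8: [10, 2, 6, 7, 7, 5, 5] sum 42, len 7
end 9: [6, 7, 7, 5, 5, 10] sum 40, len 6
end 10: [7, 7, 5, 5, 10, 1] sum 35, len 6
end 11: [7, 5, 5, 10, 1, 9] sum 37, len 6
end 12: [5, 5, 10, 1, 9, 9] sum 39, len 6
end 13: [5, 10, 1, 9, 9, 4] sum 38, len 6
end 14: [10, 1, 9, 9, 4, 6] sum 39, len 6
end 15: [10, 1, 9, 9, 4, 6, 3] sum 42, len 7
Shortest qualifying length: 6.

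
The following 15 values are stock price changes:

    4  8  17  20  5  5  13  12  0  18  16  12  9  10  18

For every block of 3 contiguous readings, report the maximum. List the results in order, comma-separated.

17, 20, 20, 20, 13, 13, 13, 18, 18, 18, 16, 12, 18

(4, 8, 17) → max 17
(8, 17, 20) → max 20
(17, 20, 5) → max 20
(20, 5, 5) → max 20
(5, 5, 13) → max 13
(5, 13, 12) → max 13
(13, 12, 0) → max 13
(12, 0, 18) → max 18
(0, 18, 16) → max 18
(18, 16, 12) → max 18
(16, 12, 9) → max 16
(12, 9, 10) → max 12
(9, 10, 18) → max 18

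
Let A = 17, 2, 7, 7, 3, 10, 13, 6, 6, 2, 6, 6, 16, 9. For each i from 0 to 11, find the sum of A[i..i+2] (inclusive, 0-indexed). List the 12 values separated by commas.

17 2 7 → sum 26
2 7 7 → sum 16
7 7 3 → sum 17
7 3 10 → sum 20
3 10 13 → sum 26
10 13 6 → sum 29
13 6 6 → sum 25
6 6 2 → sum 14
6 2 6 → sum 14
2 6 6 → sum 14
6 6 16 → sum 28
6 16 9 → sum 31

26, 16, 17, 20, 26, 29, 25, 14, 14, 14, 28, 31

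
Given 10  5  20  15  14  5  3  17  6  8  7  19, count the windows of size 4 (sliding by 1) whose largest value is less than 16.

1

[10, 5, 20, 15] → max 20
[5, 20, 15, 14] → max 20
[20, 15, 14, 5] → max 20
[15, 14, 5, 3] → max 15  < 16 ✓
[14, 5, 3, 17] → max 17
[5, 3, 17, 6] → max 17
[3, 17, 6, 8] → max 17
[17, 6, 8, 7] → max 17
[6, 8, 7, 19] → max 19
1 window satisfy the condition.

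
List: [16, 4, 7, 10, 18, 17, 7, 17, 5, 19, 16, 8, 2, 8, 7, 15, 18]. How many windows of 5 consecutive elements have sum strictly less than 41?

1

(16, 4, 7, 10, 18) → sum 55
(4, 7, 10, 18, 17) → sum 56
(7, 10, 18, 17, 7) → sum 59
(10, 18, 17, 7, 17) → sum 69
(18, 17, 7, 17, 5) → sum 64
(17, 7, 17, 5, 19) → sum 65
(7, 17, 5, 19, 16) → sum 64
(17, 5, 19, 16, 8) → sum 65
(5, 19, 16, 8, 2) → sum 50
(19, 16, 8, 2, 8) → sum 53
(16, 8, 2, 8, 7) → sum 41
(8, 2, 8, 7, 15) → sum 40  < 41 ✓
(2, 8, 7, 15, 18) → sum 50
1 window satisfy the condition.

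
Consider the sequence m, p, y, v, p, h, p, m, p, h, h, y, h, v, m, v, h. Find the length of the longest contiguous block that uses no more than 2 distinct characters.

4

add m: window [m] (1 distinct), len 1
add p: window [m, p] (2 distinct), len 2
add y: window [p, y] (2 distinct), len 2
add v: window [y, v] (2 distinct), len 2
add p: window [v, p] (2 distinct), len 2
add h: window [p, h] (2 distinct), len 2
add p: window [p, h, p] (2 distinct), len 3
add m: window [p, m] (2 distinct), len 2
add p: window [p, m, p] (2 distinct), len 3
add h: window [p, h] (2 distinct), len 2
add h: window [p, h, h] (2 distinct), len 3
add y: window [h, h, y] (2 distinct), len 3
add h: window [h, h, y, h] (2 distinct), len 4
add v: window [h, v] (2 distinct), len 2
add m: window [v, m] (2 distinct), len 2
add v: window [v, m, v] (2 distinct), len 3
add h: window [v, h] (2 distinct), len 2
Longest length with ≤2 distinct: 4.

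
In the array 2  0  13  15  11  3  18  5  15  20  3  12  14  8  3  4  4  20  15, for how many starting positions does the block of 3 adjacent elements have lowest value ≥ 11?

1

(2, 0, 13) → min 0
(0, 13, 15) → min 0
(13, 15, 11) → min 11  ≥ 11 ✓
(15, 11, 3) → min 3
(11, 3, 18) → min 3
(3, 18, 5) → min 3
(18, 5, 15) → min 5
(5, 15, 20) → min 5
(15, 20, 3) → min 3
(20, 3, 12) → min 3
(3, 12, 14) → min 3
(12, 14, 8) → min 8
(14, 8, 3) → min 3
(8, 3, 4) → min 3
(3, 4, 4) → min 3
(4, 4, 20) → min 4
(4, 20, 15) → min 4
1 window satisfy the condition.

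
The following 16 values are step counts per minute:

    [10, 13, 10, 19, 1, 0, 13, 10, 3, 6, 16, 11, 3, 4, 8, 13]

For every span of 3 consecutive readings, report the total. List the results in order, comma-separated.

33, 42, 30, 20, 14, 23, 26, 19, 25, 33, 30, 18, 15, 25

Sliding a size-3 window across the 16 values:
[10, 13, 10] → sum 33
[13, 10, 19] → sum 42
[10, 19, 1] → sum 30
[19, 1, 0] → sum 20
[1, 0, 13] → sum 14
[0, 13, 10] → sum 23
[13, 10, 3] → sum 26
[10, 3, 6] → sum 19
[3, 6, 16] → sum 25
[6, 16, 11] → sum 33
[16, 11, 3] → sum 30
[11, 3, 4] → sum 18
[3, 4, 8] → sum 15
[4, 8, 13] → sum 25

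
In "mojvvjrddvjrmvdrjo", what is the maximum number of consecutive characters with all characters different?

[m] len 1
[m, o] len 2
[m, o, j] len 3
[m, o, j, v] len 4
[v] len 1
[v, j] len 2
[v, j, r] len 3
[v, j, r, d] len 4
[d] len 1
[d, v] len 2
[d, v, j] len 3
[d, v, j, r] len 4
[d, v, j, r, m] len 5
[j, r, m, v] len 4
[j, r, m, v, d] len 5
[m, v, d, r] len 4
[m, v, d, r, j] len 5
[m, v, d, r, j, o] len 6
Longest all-distinct length: 6.

6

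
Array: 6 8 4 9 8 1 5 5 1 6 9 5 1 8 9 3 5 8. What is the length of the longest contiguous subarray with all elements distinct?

add 6: [6] len 1
add 8: [6, 8] len 2
add 4: [6, 8, 4] len 3
add 9: [6, 8, 4, 9] len 4
add 8 (repeat 8, move left end past it): [4, 9, 8] len 3
add 1: [4, 9, 8, 1] len 4
add 5: [4, 9, 8, 1, 5] len 5
add 5 (repeat 5, move left end past it): [5] len 1
add 1: [5, 1] len 2
add 6: [5, 1, 6] len 3
add 9: [5, 1, 6, 9] len 4
add 5 (repeat 5, move left end past it): [1, 6, 9, 5] len 4
add 1 (repeat 1, move left end past it): [6, 9, 5, 1] len 4
add 8: [6, 9, 5, 1, 8] len 5
add 9 (repeat 9, move left end past it): [5, 1, 8, 9] len 4
add 3: [5, 1, 8, 9, 3] len 5
add 5 (repeat 5, move left end past it): [1, 8, 9, 3, 5] len 5
add 8 (repeat 8, move left end past it): [9, 3, 5, 8] len 4
Longest all-distinct length: 5.

5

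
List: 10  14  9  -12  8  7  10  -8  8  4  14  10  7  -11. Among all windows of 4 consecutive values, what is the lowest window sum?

12

[10, 14, 9, -12] → sum 21
[14, 9, -12, 8] → sum 19
[9, -12, 8, 7] → sum 12
[-12, 8, 7, 10] → sum 13
[8, 7, 10, -8] → sum 17
[7, 10, -8, 8] → sum 17
[10, -8, 8, 4] → sum 14
[-8, 8, 4, 14] → sum 18
[8, 4, 14, 10] → sum 36
[4, 14, 10, 7] → sum 35
[14, 10, 7, -11] → sum 20
Lowest of these is 12.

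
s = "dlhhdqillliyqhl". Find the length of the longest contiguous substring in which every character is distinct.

5

[d] len 1
[d, l] len 2
[d, l, h] len 3
[h] len 1
[h, d] len 2
[h, d, q] len 3
[h, d, q, i] len 4
[h, d, q, i, l] len 5
[l] len 1
[l] len 1
[l, i] len 2
[l, i, y] len 3
[l, i, y, q] len 4
[l, i, y, q, h] len 5
[i, y, q, h, l] len 5
Longest all-distinct length: 5.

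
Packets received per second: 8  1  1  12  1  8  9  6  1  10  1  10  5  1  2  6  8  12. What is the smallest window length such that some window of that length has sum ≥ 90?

15

add 8: running sum 8 < 90
add 1: running sum 9 < 90
add 1: running sum 10 < 90
add 12: running sum 22 < 90
add 1: running sum 23 < 90
add 8: running sum 31 < 90
add 9: running sum 40 < 90
add 6: running sum 46 < 90
add 1: running sum 47 < 90
add 10: running sum 57 < 90
add 1: running sum 58 < 90
add 10: running sum 68 < 90
add 5: running sum 73 < 90
add 1: running sum 74 < 90
add 2: running sum 76 < 90
add 6: running sum 82 < 90
add 8: shortest ending here [8, 1, 1, 12, 1, 8, 9, 6, 1, 10, 1, 10, 5, 1, 2, 6, 8] sum 90, len 17
add 12: shortest ending here [12, 1, 8, 9, 6, 1, 10, 1, 10, 5, 1, 2, 6, 8, 12] sum 92, len 15
Shortest qualifying length: 15.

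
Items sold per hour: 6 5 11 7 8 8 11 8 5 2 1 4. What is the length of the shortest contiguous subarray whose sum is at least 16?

add 6: running sum 6 < 16
add 5: running sum 11 < 16
end 2: [5, 11] sum 16, len 2
end 3: [11, 7] sum 18, len 2
end 4: [11, 7, 8] sum 26, len 3
end 5: [8, 8] sum 16, len 2
end 6: [8, 11] sum 19, len 2
end 7: [11, 8] sum 19, len 2
end 8: [11, 8, 5] sum 24, len 3
end 9: [11, 8, 5, 2] sum 26, len 4
end 10: [8, 5, 2, 1] sum 16, len 4
end 11: [8, 5, 2, 1, 4] sum 20, len 5
Shortest qualifying length: 2.

2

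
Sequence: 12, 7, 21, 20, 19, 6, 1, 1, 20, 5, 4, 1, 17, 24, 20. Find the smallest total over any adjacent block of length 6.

32

(12, 7, 21, 20, 19, 6) → sum 85
(7, 21, 20, 19, 6, 1) → sum 74
(21, 20, 19, 6, 1, 1) → sum 68
(20, 19, 6, 1, 1, 20) → sum 67
(19, 6, 1, 1, 20, 5) → sum 52
(6, 1, 1, 20, 5, 4) → sum 37
(1, 1, 20, 5, 4, 1) → sum 32
(1, 20, 5, 4, 1, 17) → sum 48
(20, 5, 4, 1, 17, 24) → sum 71
(5, 4, 1, 17, 24, 20) → sum 71
Smallest of these is 32.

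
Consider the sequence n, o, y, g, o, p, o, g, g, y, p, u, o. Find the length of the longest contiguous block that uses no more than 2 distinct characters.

3

[n] 1 distinct, len 1
[n, o] 2 distinct, len 2
[o, y] 2 distinct, len 2
[y, g] 2 distinct, len 2
[g, o] 2 distinct, len 2
[o, p] 2 distinct, len 2
[o, p, o] 2 distinct, len 3
[o, g] 2 distinct, len 2
[o, g, g] 2 distinct, len 3
[g, g, y] 2 distinct, len 3
[y, p] 2 distinct, len 2
[p, u] 2 distinct, len 2
[u, o] 2 distinct, len 2
Longest length with ≤2 distinct: 3.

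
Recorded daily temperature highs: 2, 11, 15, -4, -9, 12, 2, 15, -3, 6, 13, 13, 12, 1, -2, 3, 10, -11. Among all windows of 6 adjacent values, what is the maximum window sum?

56

2 11 15 -4 -9 12 → sum 27
11 15 -4 -9 12 2 → sum 27
15 -4 -9 12 2 15 → sum 31
-4 -9 12 2 15 -3 → sum 13
-9 12 2 15 -3 6 → sum 23
12 2 15 -3 6 13 → sum 45
2 15 -3 6 13 13 → sum 46
15 -3 6 13 13 12 → sum 56
-3 6 13 13 12 1 → sum 42
6 13 13 12 1 -2 → sum 43
13 13 12 1 -2 3 → sum 40
13 12 1 -2 3 10 → sum 37
12 1 -2 3 10 -11 → sum 13
Maximum of these is 56.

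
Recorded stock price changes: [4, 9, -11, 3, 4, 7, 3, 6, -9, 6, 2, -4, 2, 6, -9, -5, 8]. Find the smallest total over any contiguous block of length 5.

[4, 9, -11, 3, 4] → sum 9
[9, -11, 3, 4, 7] → sum 12
[-11, 3, 4, 7, 3] → sum 6
[3, 4, 7, 3, 6] → sum 23
[4, 7, 3, 6, -9] → sum 11
[7, 3, 6, -9, 6] → sum 13
[3, 6, -9, 6, 2] → sum 8
[6, -9, 6, 2, -4] → sum 1
[-9, 6, 2, -4, 2] → sum -3
[6, 2, -4, 2, 6] → sum 12
[2, -4, 2, 6, -9] → sum -3
[-4, 2, 6, -9, -5] → sum -10
[2, 6, -9, -5, 8] → sum 2
Smallest of these is -10.

-10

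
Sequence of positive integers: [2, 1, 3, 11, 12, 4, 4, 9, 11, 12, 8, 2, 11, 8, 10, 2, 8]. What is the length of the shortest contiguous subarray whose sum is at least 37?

4

add 2: running sum 2 < 37
add 1: running sum 3 < 37
add 3: running sum 6 < 37
add 11: running sum 17 < 37
add 12: running sum 29 < 37
add 4: running sum 33 < 37
end 6: [2, 1, 3, 11, 12, 4, 4] sum 37, len 7
end 7: [11, 12, 4, 4, 9] sum 40, len 5
end 8: [12, 4, 4, 9, 11] sum 40, len 5
end 9: [4, 4, 9, 11, 12] sum 40, len 5
end 10: [9, 11, 12, 8] sum 40, len 4
end 11: [9, 11, 12, 8, 2] sum 42, len 5
end 12: [11, 12, 8, 2, 11] sum 44, len 5
end 13: [12, 8, 2, 11, 8] sum 41, len 5
end 14: [8, 2, 11, 8, 10] sum 39, len 5
end 15: [8, 2, 11, 8, 10, 2] sum 41, len 6
end 16: [11, 8, 10, 2, 8] sum 39, len 5
Shortest qualifying length: 4.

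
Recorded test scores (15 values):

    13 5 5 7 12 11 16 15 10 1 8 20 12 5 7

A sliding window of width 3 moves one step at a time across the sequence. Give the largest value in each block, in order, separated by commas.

[13, 5, 5] → max 13
[5, 5, 7] → max 7
[5, 7, 12] → max 12
[7, 12, 11] → max 12
[12, 11, 16] → max 16
[11, 16, 15] → max 16
[16, 15, 10] → max 16
[15, 10, 1] → max 15
[10, 1, 8] → max 10
[1, 8, 20] → max 20
[8, 20, 12] → max 20
[20, 12, 5] → max 20
[12, 5, 7] → max 12

13, 7, 12, 12, 16, 16, 16, 15, 10, 20, 20, 20, 12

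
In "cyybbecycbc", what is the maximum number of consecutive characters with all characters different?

4

add c: [c] len 1
add y: [c, y] len 2
add y (repeat y, move left end past it): [y] len 1
add b: [y, b] len 2
add b (repeat b, move left end past it): [b] len 1
add e: [b, e] len 2
add c: [b, e, c] len 3
add y: [b, e, c, y] len 4
add c (repeat c, move left end past it): [y, c] len 2
add b: [y, c, b] len 3
add c (repeat c, move left end past it): [b, c] len 2
Longest all-distinct length: 4.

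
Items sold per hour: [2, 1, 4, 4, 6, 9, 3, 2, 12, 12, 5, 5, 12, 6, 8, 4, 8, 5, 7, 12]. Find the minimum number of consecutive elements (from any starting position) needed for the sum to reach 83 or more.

11

add 2: running sum 2 < 83
add 1: running sum 3 < 83
add 4: running sum 7 < 83
add 4: running sum 11 < 83
add 6: running sum 17 < 83
add 9: running sum 26 < 83
add 3: running sum 29 < 83
add 2: running sum 31 < 83
add 12: running sum 43 < 83
add 12: running sum 55 < 83
add 5: running sum 60 < 83
add 5: running sum 65 < 83
add 12: running sum 77 < 83
add 6: shortest ending here [2, 1, 4, 4, 6, 9, 3, 2, 12, 12, 5, 5, 12, 6] sum 83, len 14
add 8: shortest ending here [4, 6, 9, 3, 2, 12, 12, 5, 5, 12, 6, 8] sum 84, len 12
add 4: shortest ending here [6, 9, 3, 2, 12, 12, 5, 5, 12, 6, 8, 4] sum 84, len 12
add 8: shortest ending here [9, 3, 2, 12, 12, 5, 5, 12, 6, 8, 4, 8] sum 86, len 12
add 5: shortest ending here [9, 3, 2, 12, 12, 5, 5, 12, 6, 8, 4, 8, 5] sum 91, len 13
add 7: shortest ending here [12, 12, 5, 5, 12, 6, 8, 4, 8, 5, 7] sum 84, len 11
add 12: shortest ending here [12, 5, 5, 12, 6, 8, 4, 8, 5, 7, 12] sum 84, len 11
Shortest qualifying length: 11.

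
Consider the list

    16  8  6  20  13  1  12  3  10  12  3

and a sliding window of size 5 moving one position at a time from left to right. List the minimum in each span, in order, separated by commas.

6, 1, 1, 1, 1, 1, 3

[16, 8, 6, 20, 13] → min 6
[8, 6, 20, 13, 1] → min 1
[6, 20, 13, 1, 12] → min 1
[20, 13, 1, 12, 3] → min 1
[13, 1, 12, 3, 10] → min 1
[1, 12, 3, 10, 12] → min 1
[12, 3, 10, 12, 3] → min 3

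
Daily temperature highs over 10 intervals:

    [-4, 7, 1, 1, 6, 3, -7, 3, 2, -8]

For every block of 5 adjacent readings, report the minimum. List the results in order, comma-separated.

-4 7 1 1 6 → min -4
7 1 1 6 3 → min 1
1 1 6 3 -7 → min -7
1 6 3 -7 3 → min -7
6 3 -7 3 2 → min -7
3 -7 3 2 -8 → min -8

-4, 1, -7, -7, -7, -8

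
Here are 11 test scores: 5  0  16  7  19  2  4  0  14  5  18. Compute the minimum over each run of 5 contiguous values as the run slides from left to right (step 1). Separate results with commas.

5 0 16 7 19 → min 0
0 16 7 19 2 → min 0
16 7 19 2 4 → min 2
7 19 2 4 0 → min 0
19 2 4 0 14 → min 0
2 4 0 14 5 → min 0
4 0 14 5 18 → min 0

0, 0, 2, 0, 0, 0, 0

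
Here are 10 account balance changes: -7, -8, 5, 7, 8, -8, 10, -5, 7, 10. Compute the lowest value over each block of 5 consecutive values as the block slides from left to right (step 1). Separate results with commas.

Sliding a size-5 window across the 10 values:
(-7, -8, 5, 7, 8) → min -8
(-8, 5, 7, 8, -8) → min -8
(5, 7, 8, -8, 10) → min -8
(7, 8, -8, 10, -5) → min -8
(8, -8, 10, -5, 7) → min -8
(-8, 10, -5, 7, 10) → min -8

-8, -8, -8, -8, -8, -8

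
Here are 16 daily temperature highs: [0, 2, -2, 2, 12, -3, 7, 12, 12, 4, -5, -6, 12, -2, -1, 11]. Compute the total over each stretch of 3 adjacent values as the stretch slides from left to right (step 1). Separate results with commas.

0, 2, 12, 11, 16, 16, 31, 28, 11, -7, 1, 4, 9, 8

0 2 -2 → sum 0
2 -2 2 → sum 2
-2 2 12 → sum 12
2 12 -3 → sum 11
12 -3 7 → sum 16
-3 7 12 → sum 16
7 12 12 → sum 31
12 12 4 → sum 28
12 4 -5 → sum 11
4 -5 -6 → sum -7
-5 -6 12 → sum 1
-6 12 -2 → sum 4
12 -2 -1 → sum 9
-2 -1 11 → sum 8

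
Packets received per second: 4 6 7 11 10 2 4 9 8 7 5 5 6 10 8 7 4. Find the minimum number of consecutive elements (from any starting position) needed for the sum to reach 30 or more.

4

add 4: running sum 4 < 30
add 6: running sum 10 < 30
add 7: running sum 17 < 30
add 11: running sum 28 < 30
add 10: shortest ending here [6, 7, 11, 10] sum 34, len 4
add 2: shortest ending here [7, 11, 10, 2] sum 30, len 4
add 4: shortest ending here [7, 11, 10, 2, 4] sum 34, len 5
add 9: shortest ending here [11, 10, 2, 4, 9] sum 36, len 5
add 8: shortest ending here [10, 2, 4, 9, 8] sum 33, len 5
add 7: shortest ending here [2, 4, 9, 8, 7] sum 30, len 5
add 5: shortest ending here [4, 9, 8, 7, 5] sum 33, len 5
add 5: shortest ending here [9, 8, 7, 5, 5] sum 34, len 5
add 6: shortest ending here [8, 7, 5, 5, 6] sum 31, len 5
add 10: shortest ending here [7, 5, 5, 6, 10] sum 33, len 5
add 8: shortest ending here [5, 5, 6, 10, 8] sum 34, len 5
add 7: shortest ending here [6, 10, 8, 7] sum 31, len 4
add 4: shortest ending here [6, 10, 8, 7, 4] sum 35, len 5
Shortest qualifying length: 4.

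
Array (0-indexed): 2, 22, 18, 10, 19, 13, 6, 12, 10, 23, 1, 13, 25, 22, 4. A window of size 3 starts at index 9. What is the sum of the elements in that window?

Elements at indices 9..11: 23, 1, 13
sum(23, 1, 13) = 37

37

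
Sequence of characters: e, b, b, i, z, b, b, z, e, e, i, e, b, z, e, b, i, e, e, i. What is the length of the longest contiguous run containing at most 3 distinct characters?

add e: window [e] (1 distinct), len 1
add b: window [e, b] (2 distinct), len 2
add b: window [e, b, b] (2 distinct), len 3
add i: window [e, b, b, i] (3 distinct), len 4
add z: window [b, b, i, z] (3 distinct), len 4
add b: window [b, b, i, z, b] (3 distinct), len 5
add b: window [b, b, i, z, b, b] (3 distinct), len 6
add z: window [b, b, i, z, b, b, z] (3 distinct), len 7
add e: window [z, b, b, z, e] (3 distinct), len 5
add e: window [z, b, b, z, e, e] (3 distinct), len 6
add i: window [z, e, e, i] (3 distinct), len 4
add e: window [z, e, e, i, e] (3 distinct), len 5
add b: window [e, e, i, e, b] (3 distinct), len 5
add z: window [e, b, z] (3 distinct), len 3
add e: window [e, b, z, e] (3 distinct), len 4
add b: window [e, b, z, e, b] (3 distinct), len 5
add i: window [e, b, i] (3 distinct), len 3
add e: window [e, b, i, e] (3 distinct), len 4
add e: window [e, b, i, e, e] (3 distinct), len 5
add i: window [e, b, i, e, e, i] (3 distinct), len 6
Longest length with ≤3 distinct: 7.

7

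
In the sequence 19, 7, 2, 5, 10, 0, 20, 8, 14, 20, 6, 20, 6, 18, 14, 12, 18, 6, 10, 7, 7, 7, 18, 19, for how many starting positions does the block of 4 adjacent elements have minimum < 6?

(19, 7, 2, 5) → min 2  < 6 ✓
(7, 2, 5, 10) → min 2  < 6 ✓
(2, 5, 10, 0) → min 0  < 6 ✓
(5, 10, 0, 20) → min 0  < 6 ✓
(10, 0, 20, 8) → min 0  < 6 ✓
(0, 20, 8, 14) → min 0  < 6 ✓
(20, 8, 14, 20) → min 8
(8, 14, 20, 6) → min 6
(14, 20, 6, 20) → min 6
(20, 6, 20, 6) → min 6
(6, 20, 6, 18) → min 6
(20, 6, 18, 14) → min 6
(6, 18, 14, 12) → min 6
(18, 14, 12, 18) → min 12
(14, 12, 18, 6) → min 6
(12, 18, 6, 10) → min 6
(18, 6, 10, 7) → min 6
(6, 10, 7, 7) → min 6
(10, 7, 7, 7) → min 7
(7, 7, 7, 18) → min 7
(7, 7, 18, 19) → min 7
6 windows satisfy the condition.

6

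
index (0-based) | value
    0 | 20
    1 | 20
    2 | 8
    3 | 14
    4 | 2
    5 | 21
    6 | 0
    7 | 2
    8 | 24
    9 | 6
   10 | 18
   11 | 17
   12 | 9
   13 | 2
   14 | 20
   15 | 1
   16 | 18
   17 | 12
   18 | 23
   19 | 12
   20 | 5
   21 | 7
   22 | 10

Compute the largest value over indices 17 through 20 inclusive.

23

Elements at indices 17..20: 12, 23, 12, 5
max(12, 23, 12, 5) = 23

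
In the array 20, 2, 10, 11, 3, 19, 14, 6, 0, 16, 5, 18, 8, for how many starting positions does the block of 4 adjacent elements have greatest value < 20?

20 2 10 11 → max 20
2 10 11 3 → max 11  < 20 ✓
10 11 3 19 → max 19  < 20 ✓
11 3 19 14 → max 19  < 20 ✓
3 19 14 6 → max 19  < 20 ✓
19 14 6 0 → max 19  < 20 ✓
14 6 0 16 → max 16  < 20 ✓
6 0 16 5 → max 16  < 20 ✓
0 16 5 18 → max 18  < 20 ✓
16 5 18 8 → max 18  < 20 ✓
9 windows satisfy the condition.

9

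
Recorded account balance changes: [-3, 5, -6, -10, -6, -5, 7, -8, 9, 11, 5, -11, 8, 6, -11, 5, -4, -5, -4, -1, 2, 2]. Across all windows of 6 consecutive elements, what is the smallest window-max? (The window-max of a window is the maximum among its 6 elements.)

Each size-6 window and its max:
[-3, 5, -6, -10, -6, -5] → max 5
[5, -6, -10, -6, -5, 7] → max 7
[-6, -10, -6, -5, 7, -8] → max 7
[-10, -6, -5, 7, -8, 9] → max 9
[-6, -5, 7, -8, 9, 11] → max 11
[-5, 7, -8, 9, 11, 5] → max 11
[7, -8, 9, 11, 5, -11] → max 11
[-8, 9, 11, 5, -11, 8] → max 11
[9, 11, 5, -11, 8, 6] → max 11
[11, 5, -11, 8, 6, -11] → max 11
[5, -11, 8, 6, -11, 5] → max 8
[-11, 8, 6, -11, 5, -4] → max 8
[8, 6, -11, 5, -4, -5] → max 8
[6, -11, 5, -4, -5, -4] → max 6
[-11, 5, -4, -5, -4, -1] → max 5
[5, -4, -5, -4, -1, 2] → max 5
[-4, -5, -4, -1, 2, 2] → max 2
Smallest of these is 2.

2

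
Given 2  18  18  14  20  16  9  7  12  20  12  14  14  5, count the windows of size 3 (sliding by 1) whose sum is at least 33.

10

(2, 18, 18) → sum 38  ≥ 33 ✓
(18, 18, 14) → sum 50  ≥ 33 ✓
(18, 14, 20) → sum 52  ≥ 33 ✓
(14, 20, 16) → sum 50  ≥ 33 ✓
(20, 16, 9) → sum 45  ≥ 33 ✓
(16, 9, 7) → sum 32
(9, 7, 12) → sum 28
(7, 12, 20) → sum 39  ≥ 33 ✓
(12, 20, 12) → sum 44  ≥ 33 ✓
(20, 12, 14) → sum 46  ≥ 33 ✓
(12, 14, 14) → sum 40  ≥ 33 ✓
(14, 14, 5) → sum 33  ≥ 33 ✓
10 windows satisfy the condition.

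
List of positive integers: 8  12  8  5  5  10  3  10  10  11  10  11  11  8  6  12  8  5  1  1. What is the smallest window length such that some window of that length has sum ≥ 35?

add 8: running sum 8 < 35
add 12: running sum 20 < 35
add 8: running sum 28 < 35
add 5: running sum 33 < 35
end 4: [8, 12, 8, 5, 5] sum 38, len 5
end 5: [12, 8, 5, 5, 10] sum 40, len 5
end 6: [12, 8, 5, 5, 10, 3] sum 43, len 6
end 7: [8, 5, 5, 10, 3, 10] sum 41, len 6
end 8: [5, 10, 3, 10, 10] sum 38, len 5
end 9: [10, 3, 10, 10, 11] sum 44, len 5
end 10: [10, 10, 11, 10] sum 41, len 4
end 11: [10, 11, 10, 11] sum 42, len 4
end 12: [11, 10, 11, 11] sum 43, len 4
end 13: [10, 11, 11, 8] sum 40, len 4
end 14: [11, 11, 8, 6] sum 36, len 4
end 15: [11, 8, 6, 12] sum 37, len 4
end 16: [11, 8, 6, 12, 8] sum 45, len 5
end 17: [8, 6, 12, 8, 5] sum 39, len 5
end 18: [8, 6, 12, 8, 5, 1] sum 40, len 6
end 19: [8, 6, 12, 8, 5, 1, 1] sum 41, len 7
Shortest qualifying length: 4.

4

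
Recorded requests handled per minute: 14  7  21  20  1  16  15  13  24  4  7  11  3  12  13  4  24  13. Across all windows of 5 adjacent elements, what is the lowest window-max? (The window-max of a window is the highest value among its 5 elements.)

12

Window maxs for each of the 14 positions:
[14, 7, 21, 20, 1] → max 21
[7, 21, 20, 1, 16] → max 21
[21, 20, 1, 16, 15] → max 21
[20, 1, 16, 15, 13] → max 20
[1, 16, 15, 13, 24] → max 24
[16, 15, 13, 24, 4] → max 24
[15, 13, 24, 4, 7] → max 24
[13, 24, 4, 7, 11] → max 24
[24, 4, 7, 11, 3] → max 24
[4, 7, 11, 3, 12] → max 12
[7, 11, 3, 12, 13] → max 13
[11, 3, 12, 13, 4] → max 13
[3, 12, 13, 4, 24] → max 24
[12, 13, 4, 24, 13] → max 24
Lowest of these is 12.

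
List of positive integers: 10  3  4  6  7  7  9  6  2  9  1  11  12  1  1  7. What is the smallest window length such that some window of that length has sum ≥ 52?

8

add 10: running sum 10 < 52
add 3: running sum 13 < 52
add 4: running sum 17 < 52
add 6: running sum 23 < 52
add 7: running sum 30 < 52
add 7: running sum 37 < 52
add 9: running sum 46 < 52
end 7: [10, 3, 4, 6, 7, 7, 9, 6] sum 52, len 8
end 8: [10, 3, 4, 6, 7, 7, 9, 6, 2] sum 54, len 9
end 9: [3, 4, 6, 7, 7, 9, 6, 2, 9] sum 53, len 9
end 10: [3, 4, 6, 7, 7, 9, 6, 2, 9, 1] sum 54, len 10
end 11: [7, 7, 9, 6, 2, 9, 1, 11] sum 52, len 8
end 12: [7, 9, 6, 2, 9, 1, 11, 12] sum 57, len 8
end 13: [7, 9, 6, 2, 9, 1, 11, 12, 1] sum 58, len 9
end 14: [9, 6, 2, 9, 1, 11, 12, 1, 1] sum 52, len 9
end 15: [9, 6, 2, 9, 1, 11, 12, 1, 1, 7] sum 59, len 10
Shortest qualifying length: 8.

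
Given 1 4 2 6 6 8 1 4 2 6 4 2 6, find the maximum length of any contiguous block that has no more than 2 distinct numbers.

3

Extend right; when distinct count exceeds 2, shrink from the left:
[1] 1 distinct, len 1
[1, 4] 2 distinct, len 2
[4, 2] 2 distinct, len 2
[2, 6] 2 distinct, len 2
[2, 6, 6] 2 distinct, len 3
[6, 6, 8] 2 distinct, len 3
[8, 1] 2 distinct, len 2
[1, 4] 2 distinct, len 2
[4, 2] 2 distinct, len 2
[2, 6] 2 distinct, len 2
[6, 4] 2 distinct, len 2
[4, 2] 2 distinct, len 2
[2, 6] 2 distinct, len 2
Longest length with ≤2 distinct: 3.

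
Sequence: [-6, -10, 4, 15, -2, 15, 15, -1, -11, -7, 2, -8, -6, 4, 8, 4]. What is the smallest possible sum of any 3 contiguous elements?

-6 -10 4 → sum -12
-10 4 15 → sum 9
4 15 -2 → sum 17
15 -2 15 → sum 28
-2 15 15 → sum 28
15 15 -1 → sum 29
15 -1 -11 → sum 3
-1 -11 -7 → sum -19
-11 -7 2 → sum -16
-7 2 -8 → sum -13
2 -8 -6 → sum -12
-8 -6 4 → sum -10
-6 4 8 → sum 6
4 8 4 → sum 16
Smallest of these is -19.

-19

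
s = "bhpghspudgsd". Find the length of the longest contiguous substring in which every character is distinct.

6

[b] len 1
[b, h] len 2
[b, h, p] len 3
[b, h, p, g] len 4
[p, g, h] len 3
[p, g, h, s] len 4
[g, h, s, p] len 4
[g, h, s, p, u] len 5
[g, h, s, p, u, d] len 6
[h, s, p, u, d, g] len 6
[p, u, d, g, s] len 5
[g, s, d] len 3
Longest all-distinct length: 6.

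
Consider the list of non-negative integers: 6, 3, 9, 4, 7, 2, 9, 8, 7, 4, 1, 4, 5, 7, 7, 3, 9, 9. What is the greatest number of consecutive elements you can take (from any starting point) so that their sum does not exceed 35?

Extend to the right; shrink from the left whenever the sum exceeds 35:
add 6: [6] sum 6, len 1
add 3: [6, 3] sum 9, len 2
add 9: [6, 3, 9] sum 18, len 3
add 4: [6, 3, 9, 4] sum 22, len 4
add 7: [6, 3, 9, 4, 7] sum 29, len 5
add 2: [6, 3, 9, 4, 7, 2] sum 31, len 6
add 9: [3, 9, 4, 7, 2, 9] sum 34, len 6
add 8: [4, 7, 2, 9, 8] sum 30, len 5
add 7: [7, 2, 9, 8, 7] sum 33, len 5
add 4: [2, 9, 8, 7, 4] sum 30, len 5
add 1: [2, 9, 8, 7, 4, 1] sum 31, len 6
add 4: [2, 9, 8, 7, 4, 1, 4] sum 35, len 7
add 5: [8, 7, 4, 1, 4, 5] sum 29, len 6
add 7: [7, 4, 1, 4, 5, 7] sum 28, len 6
add 7: [7, 4, 1, 4, 5, 7, 7] sum 35, len 7
add 3: [4, 1, 4, 5, 7, 7, 3] sum 31, len 7
add 9: [4, 5, 7, 7, 3, 9] sum 35, len 6
add 9: [7, 7, 3, 9, 9] sum 35, len 5
Longest length seen: 7.

7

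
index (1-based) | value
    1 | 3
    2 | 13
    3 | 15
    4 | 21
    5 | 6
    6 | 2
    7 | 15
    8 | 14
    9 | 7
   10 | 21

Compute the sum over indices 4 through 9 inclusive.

Elements at indices 4..9: 21, 6, 2, 15, 14, 7
sum(21, 6, 2, 15, 14, 7) = 65

65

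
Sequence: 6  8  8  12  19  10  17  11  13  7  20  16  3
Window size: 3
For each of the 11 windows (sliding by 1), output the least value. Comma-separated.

6, 8, 8, 10, 10, 10, 11, 7, 7, 7, 3

[6, 8, 8] → min 6
[8, 8, 12] → min 8
[8, 12, 19] → min 8
[12, 19, 10] → min 10
[19, 10, 17] → min 10
[10, 17, 11] → min 10
[17, 11, 13] → min 11
[11, 13, 7] → min 7
[13, 7, 20] → min 7
[7, 20, 16] → min 7
[20, 16, 3] → min 3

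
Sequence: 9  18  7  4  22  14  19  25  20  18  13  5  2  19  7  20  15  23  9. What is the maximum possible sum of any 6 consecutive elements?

[9, 18, 7, 4, 22, 14] → sum 74
[18, 7, 4, 22, 14, 19] → sum 84
[7, 4, 22, 14, 19, 25] → sum 91
[4, 22, 14, 19, 25, 20] → sum 104
[22, 14, 19, 25, 20, 18] → sum 118
[14, 19, 25, 20, 18, 13] → sum 109
[19, 25, 20, 18, 13, 5] → sum 100
[25, 20, 18, 13, 5, 2] → sum 83
[20, 18, 13, 5, 2, 19] → sum 77
[18, 13, 5, 2, 19, 7] → sum 64
[13, 5, 2, 19, 7, 20] → sum 66
[5, 2, 19, 7, 20, 15] → sum 68
[2, 19, 7, 20, 15, 23] → sum 86
[19, 7, 20, 15, 23, 9] → sum 93
Maximum of these is 118.

118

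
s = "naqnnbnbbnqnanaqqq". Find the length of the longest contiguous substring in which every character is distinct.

3

add n: [n] len 1
add a: [n, a] len 2
add q: [n, a, q] len 3
add n (repeat n, move left end past it): [a, q, n] len 3
add n (repeat n, move left end past it): [n] len 1
add b: [n, b] len 2
add n (repeat n, move left end past it): [b, n] len 2
add b (repeat b, move left end past it): [n, b] len 2
add b (repeat b, move left end past it): [b] len 1
add n: [b, n] len 2
add q: [b, n, q] len 3
add n (repeat n, move left end past it): [q, n] len 2
add a: [q, n, a] len 3
add n (repeat n, move left end past it): [a, n] len 2
add a (repeat a, move left end past it): [n, a] len 2
add q: [n, a, q] len 3
add q (repeat q, move left end past it): [q] len 1
add q (repeat q, move left end past it): [q] len 1
Longest all-distinct length: 3.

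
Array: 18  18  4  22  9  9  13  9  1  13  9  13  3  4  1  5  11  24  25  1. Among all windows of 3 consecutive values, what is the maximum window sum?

Window sums for each of the 18 positions:
(18, 18, 4) → sum 40
(18, 4, 22) → sum 44
(4, 22, 9) → sum 35
(22, 9, 9) → sum 40
(9, 9, 13) → sum 31
(9, 13, 9) → sum 31
(13, 9, 1) → sum 23
(9, 1, 13) → sum 23
(1, 13, 9) → sum 23
(13, 9, 13) → sum 35
(9, 13, 3) → sum 25
(13, 3, 4) → sum 20
(3, 4, 1) → sum 8
(4, 1, 5) → sum 10
(1, 5, 11) → sum 17
(5, 11, 24) → sum 40
(11, 24, 25) → sum 60
(24, 25, 1) → sum 50
Maximum of these is 60.

60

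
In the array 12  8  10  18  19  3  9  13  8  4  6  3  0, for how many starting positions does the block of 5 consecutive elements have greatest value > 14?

(12, 8, 10, 18, 19) → max 19  > 14 ✓
(8, 10, 18, 19, 3) → max 19  > 14 ✓
(10, 18, 19, 3, 9) → max 19  > 14 ✓
(18, 19, 3, 9, 13) → max 19  > 14 ✓
(19, 3, 9, 13, 8) → max 19  > 14 ✓
(3, 9, 13, 8, 4) → max 13
(9, 13, 8, 4, 6) → max 13
(13, 8, 4, 6, 3) → max 13
(8, 4, 6, 3, 0) → max 8
5 windows satisfy the condition.

5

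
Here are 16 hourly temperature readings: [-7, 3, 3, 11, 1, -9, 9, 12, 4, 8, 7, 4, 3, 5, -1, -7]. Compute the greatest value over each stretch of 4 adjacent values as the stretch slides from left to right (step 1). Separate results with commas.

(-7, 3, 3, 11) → max 11
(3, 3, 11, 1) → max 11
(3, 11, 1, -9) → max 11
(11, 1, -9, 9) → max 11
(1, -9, 9, 12) → max 12
(-9, 9, 12, 4) → max 12
(9, 12, 4, 8) → max 12
(12, 4, 8, 7) → max 12
(4, 8, 7, 4) → max 8
(8, 7, 4, 3) → max 8
(7, 4, 3, 5) → max 7
(4, 3, 5, -1) → max 5
(3, 5, -1, -7) → max 5

11, 11, 11, 11, 12, 12, 12, 12, 8, 8, 7, 5, 5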